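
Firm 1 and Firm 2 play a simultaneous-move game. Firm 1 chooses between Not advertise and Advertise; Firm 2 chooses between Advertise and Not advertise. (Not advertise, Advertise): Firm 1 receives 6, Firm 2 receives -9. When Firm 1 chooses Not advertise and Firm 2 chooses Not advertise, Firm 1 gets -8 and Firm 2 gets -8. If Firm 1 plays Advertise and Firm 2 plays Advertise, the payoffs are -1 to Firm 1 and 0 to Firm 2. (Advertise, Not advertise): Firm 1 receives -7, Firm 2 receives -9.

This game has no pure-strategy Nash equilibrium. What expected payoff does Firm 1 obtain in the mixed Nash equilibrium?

-25/4

Set Firm 1's expected payoff from Not advertise equal to that from Advertise:
  Firm 1's payoff to Not advertise: q·6 + (1−q)·(-8) = 14q - 8
  Firm 1's payoff to Advertise: q·(-1) + (1−q)·(-7) = 6q - 7
  14q - 8 = 6q - 7  ⇒  8q = 1  ⇒  q = 1/8.
At equilibrium Firm 1 is indifferent across rows, so Firm 1's payoff equals the payoff from Not advertise: (1/8)·6 + (7/8)·(-8) = -25/4.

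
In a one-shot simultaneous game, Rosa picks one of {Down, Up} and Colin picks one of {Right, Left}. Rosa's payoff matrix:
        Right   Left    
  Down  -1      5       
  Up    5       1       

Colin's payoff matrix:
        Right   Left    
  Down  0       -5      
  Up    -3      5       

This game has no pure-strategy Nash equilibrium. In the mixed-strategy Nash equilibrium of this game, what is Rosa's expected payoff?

13/5

For Rosa to be willing to mix, Rosa must be indifferent between Down and Up, which pins down Colin's mix.
  Rosa's payoff from Down: q·(-1) + (1−q)·5 = -6q + 5
  Rosa's payoff from Up: q·5 + (1−q)·1 = 4q + 1
  -6q + 5 = 4q + 1  ⇒  -10q = -4  ⇒  q = 2/5.
At equilibrium Rosa is indifferent across rows, so Rosa's payoff equals the payoff from Down: (2/5)·(-1) + (3/5)·5 = 13/5.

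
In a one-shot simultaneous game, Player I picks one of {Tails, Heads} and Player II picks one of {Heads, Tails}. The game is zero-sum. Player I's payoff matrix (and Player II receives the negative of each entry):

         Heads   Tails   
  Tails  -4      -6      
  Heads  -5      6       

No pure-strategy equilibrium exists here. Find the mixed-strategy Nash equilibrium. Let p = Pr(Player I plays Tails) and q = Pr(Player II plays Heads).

Player I's mix must leave Player II indifferent between Heads and Tails.
  Player II's payoff from Heads: p·4 + (1−p)·5 = -p + 5
  Player II's payoff from Tails: p·6 + (1−p)·(-6) = 12p - 6
  -p + 5 = 12p - 6  ⇒  -13p = -11  ⇒  p = 11/13.
Player II's mix must leave Player I indifferent between Tails and Heads.
  Player I's payoff from Tails: q·(-4) + (1−q)·(-6) = 2q - 6
  Player I's payoff from Heads: q·(-5) + (1−q)·6 = -11q + 6
  2q - 6 = -11q + 6  ⇒  13q = 12  ⇒  q = 12/13.

p = 11/13, q = 12/13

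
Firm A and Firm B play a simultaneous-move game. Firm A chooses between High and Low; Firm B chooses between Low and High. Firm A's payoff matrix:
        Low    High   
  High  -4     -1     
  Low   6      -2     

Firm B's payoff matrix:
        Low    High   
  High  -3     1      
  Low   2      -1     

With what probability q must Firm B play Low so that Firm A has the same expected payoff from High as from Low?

In a mixed equilibrium Firm A is indifferent between High and Low; this condition fixes q.
  Firm A's payoff to High: q·(-4) + (1−q)·(-1) = -3q - 1
  Firm A's payoff to Low: q·6 + (1−q)·(-2) = 8q - 2
  -3q - 1 = 8q - 2  ⇒  -11q = -1  ⇒  q = 1/11.

q = 1/11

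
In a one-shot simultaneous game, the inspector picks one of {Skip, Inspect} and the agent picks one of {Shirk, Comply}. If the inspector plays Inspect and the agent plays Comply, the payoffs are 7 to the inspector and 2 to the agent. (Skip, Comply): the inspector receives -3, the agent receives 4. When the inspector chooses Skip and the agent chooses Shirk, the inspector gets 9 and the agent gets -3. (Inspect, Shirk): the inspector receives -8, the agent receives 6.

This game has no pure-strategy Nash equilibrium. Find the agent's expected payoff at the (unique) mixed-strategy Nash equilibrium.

30/11

The agent's indifference between Shirk and Comply determines the inspector's mixing probability p:
  the agent's payoff from Shirk: p·(-3) + (1−p)·6 = -9p + 6
  the agent's payoff from Comply: p·4 + (1−p)·2 = 2p + 2
  -9p + 6 = 2p + 2  ⇒  -11p = -4  ⇒  p = 4/11.
At equilibrium the agent is indifferent across columns, so the agent's payoff equals the payoff from Shirk: (4/11)·(-3) + (7/11)·6 = 30/11.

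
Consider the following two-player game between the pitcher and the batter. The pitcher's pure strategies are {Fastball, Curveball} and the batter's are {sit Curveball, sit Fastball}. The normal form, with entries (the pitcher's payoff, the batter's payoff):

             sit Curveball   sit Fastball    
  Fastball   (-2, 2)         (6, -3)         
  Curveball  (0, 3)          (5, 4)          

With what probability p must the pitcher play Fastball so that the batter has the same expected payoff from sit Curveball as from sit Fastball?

p = 1/6

The batter's indifference between sit Curveball and sit Fastball determines the pitcher's mixing probability p:
  the batter's payoff to sit Curveball: p·2 + (1−p)·3 = -p + 3
  the batter's payoff to sit Fastball: p·(-3) + (1−p)·4 = -7p + 4
  -p + 3 = -7p + 4  ⇒  6p = 1  ⇒  p = 1/6.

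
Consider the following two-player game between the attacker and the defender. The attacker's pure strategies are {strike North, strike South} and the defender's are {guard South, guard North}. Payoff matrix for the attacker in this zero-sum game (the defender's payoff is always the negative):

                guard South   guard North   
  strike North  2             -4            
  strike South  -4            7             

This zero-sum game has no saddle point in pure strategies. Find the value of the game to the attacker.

v = -2/17

For the attacker to be willing to mix, the attacker must be indifferent between strike North and strike South, which pins down the defender's mix.
  the attacker's payoff to strike North: q·2 + (1−q)·(-4) = 6q - 4
  the attacker's payoff to strike South: q·(-4) + (1−q)·7 = -11q + 7
  6q - 4 = -11q + 7  ⇒  17q = 11  ⇒  q = 11/17.
The value is the attacker's expected payoff against this mix (using strike North): (11/17)·2 + (6/17)·(-4) = -2/17.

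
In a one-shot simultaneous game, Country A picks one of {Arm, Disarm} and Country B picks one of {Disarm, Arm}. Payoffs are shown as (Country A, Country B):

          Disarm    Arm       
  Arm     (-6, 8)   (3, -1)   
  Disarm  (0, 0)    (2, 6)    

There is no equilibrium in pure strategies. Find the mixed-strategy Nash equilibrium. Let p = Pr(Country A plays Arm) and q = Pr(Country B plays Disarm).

Set Country B's expected payoff from Disarm equal to that from Arm:
  Country B's expected payoff from Disarm: p·8 + (1−p)·0 = 8p
  Country B's expected payoff from Arm: p·(-1) + (1−p)·6 = -7p + 6
  8p = -7p + 6  ⇒  15p = 6  ⇒  p = 2/5.
Country B's mix must leave Country A indifferent between Arm and Disarm.
  Country A's payoff to Arm: q·(-6) + (1−q)·3 = -9q + 3
  Country A's payoff to Disarm: q·0 + (1−q)·2 = -2q + 2
  -9q + 3 = -2q + 2  ⇒  -7q = -1  ⇒  q = 1/7.

p = 2/5, q = 1/7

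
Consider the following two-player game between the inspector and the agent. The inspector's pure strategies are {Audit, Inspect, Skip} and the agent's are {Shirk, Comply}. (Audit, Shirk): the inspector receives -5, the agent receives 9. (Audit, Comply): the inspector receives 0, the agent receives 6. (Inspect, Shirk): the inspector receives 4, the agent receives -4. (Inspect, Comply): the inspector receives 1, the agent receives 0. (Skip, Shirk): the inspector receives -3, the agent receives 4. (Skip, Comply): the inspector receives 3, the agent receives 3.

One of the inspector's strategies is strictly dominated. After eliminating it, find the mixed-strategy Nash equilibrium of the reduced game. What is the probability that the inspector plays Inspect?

The inspector's strategy Audit is strictly dominated by Skip: -3 > -5 and 3 > 0. Eliminate Audit.
The inspector's mix must leave the agent indifferent between Shirk and Comply.
  the agent's payoff from Shirk: p·(-4) + (1−p)·4 = -8p + 4
  the agent's payoff from Comply: p·0 + (1−p)·3 = -3p + 3
  -8p + 4 = -3p + 3  ⇒  -5p = -1  ⇒  p = 1/5.

p = 1/5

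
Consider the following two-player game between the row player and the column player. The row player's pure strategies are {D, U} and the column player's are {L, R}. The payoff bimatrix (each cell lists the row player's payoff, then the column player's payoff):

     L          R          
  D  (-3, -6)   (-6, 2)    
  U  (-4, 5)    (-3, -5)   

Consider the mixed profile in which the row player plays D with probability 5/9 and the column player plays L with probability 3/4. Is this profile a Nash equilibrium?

Yes

Check the column player's indifference given the row player's mix p = 5/9:
  payoff from L = -10/9; payoff from R = -10/9 — equal.
Check the row player's indifference given the column player's mix q = 3/4:
  payoff from D = -15/4; payoff from U = -15/4 — equal.
Both players are indifferent, so neither can profitably deviate.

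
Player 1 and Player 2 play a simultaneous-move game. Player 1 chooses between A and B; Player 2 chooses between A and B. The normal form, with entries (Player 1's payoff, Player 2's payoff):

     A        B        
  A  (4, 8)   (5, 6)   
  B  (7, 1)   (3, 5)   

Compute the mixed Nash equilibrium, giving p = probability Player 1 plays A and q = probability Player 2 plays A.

For Player 2 to be willing to mix, Player 2 must be indifferent between A and B, which pins down Player 1's mix.
  Player 2's payoff from A: p·8 + (1−p)·1 = 7p + 1
  Player 2's payoff from B: p·6 + (1−p)·5 = p + 5
  7p + 1 = p + 5  ⇒  6p = 4  ⇒  p = 2/3.
Player 2's mix must leave Player 1 indifferent between A and B.
  Player 1's payoff from A: q·4 + (1−q)·5 = -q + 5
  Player 1's payoff from B: q·7 + (1−q)·3 = 4q + 3
  -q + 5 = 4q + 3  ⇒  -5q = -2  ⇒  q = 2/5.

p = 2/3, q = 2/5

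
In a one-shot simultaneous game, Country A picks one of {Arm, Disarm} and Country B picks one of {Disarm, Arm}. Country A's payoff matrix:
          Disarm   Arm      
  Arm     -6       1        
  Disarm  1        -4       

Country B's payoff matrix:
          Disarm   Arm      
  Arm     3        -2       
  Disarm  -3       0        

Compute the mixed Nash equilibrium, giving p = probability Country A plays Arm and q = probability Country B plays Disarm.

For Country B to be willing to mix, Country B must be indifferent between Disarm and Arm, which pins down Country A's mix.
  Country B's payoff from Disarm: p·3 + (1−p)·(-3) = 6p - 3
  Country B's payoff from Arm: p·(-2) + (1−p)·0 = -2p
  6p - 3 = -2p  ⇒  8p = 3  ⇒  p = 3/8.
Country B's mix must leave Country A indifferent between Arm and Disarm.
  Country A's expected payoff from Arm: q·(-6) + (1−q)·1 = -7q + 1
  Country A's expected payoff from Disarm: q·1 + (1−q)·(-4) = 5q - 4
  -7q + 1 = 5q - 4  ⇒  -12q = -5  ⇒  q = 5/12.

p = 3/8, q = 5/12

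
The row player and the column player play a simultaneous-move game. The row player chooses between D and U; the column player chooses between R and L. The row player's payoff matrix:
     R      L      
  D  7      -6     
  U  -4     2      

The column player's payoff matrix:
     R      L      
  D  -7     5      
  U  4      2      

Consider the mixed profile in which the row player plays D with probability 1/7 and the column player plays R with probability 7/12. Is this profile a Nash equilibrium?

No

Given the column player's mix q = 7/12, the row player's payoff from D is 19/12 but from U is -3/2. The row player strictly prefers D, so the row player would not mix.
So the proposed profile is not a Nash equilibrium.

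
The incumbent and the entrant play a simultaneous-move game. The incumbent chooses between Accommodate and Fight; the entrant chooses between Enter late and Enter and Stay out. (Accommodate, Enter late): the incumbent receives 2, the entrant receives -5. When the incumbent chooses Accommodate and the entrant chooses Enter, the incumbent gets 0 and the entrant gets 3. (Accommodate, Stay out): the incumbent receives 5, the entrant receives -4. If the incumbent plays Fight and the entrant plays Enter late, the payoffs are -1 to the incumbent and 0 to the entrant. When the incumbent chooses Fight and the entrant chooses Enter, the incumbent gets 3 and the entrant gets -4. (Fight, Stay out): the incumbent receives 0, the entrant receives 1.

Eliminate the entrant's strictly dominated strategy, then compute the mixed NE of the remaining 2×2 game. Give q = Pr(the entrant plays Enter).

q = 5/8

The entrant's strategy Enter late is strictly dominated by Stay out: -4 > -5 and 1 > 0. Eliminate Enter late.
Set the incumbent's expected payoff from Accommodate equal to that from Fight:
  the incumbent's payoff from Accommodate: q·0 + (1−q)·5 = -5q + 5
  the incumbent's payoff from Fight: q·3 + (1−q)·0 = 3q
  -5q + 5 = 3q  ⇒  -8q = -5  ⇒  q = 5/8.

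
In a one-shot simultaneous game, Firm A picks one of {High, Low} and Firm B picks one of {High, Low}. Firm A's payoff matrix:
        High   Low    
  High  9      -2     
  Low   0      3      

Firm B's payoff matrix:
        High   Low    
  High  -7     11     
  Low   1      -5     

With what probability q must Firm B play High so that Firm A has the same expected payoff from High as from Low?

Firm A's indifference between High and Low determines Firm B's mixing probability q:
  Firm A's payoff to High: q·9 + (1−q)·(-2) = 11q - 2
  Firm A's payoff to Low: q·0 + (1−q)·3 = -3q + 3
  11q - 2 = -3q + 3  ⇒  14q = 5  ⇒  q = 5/14.

q = 5/14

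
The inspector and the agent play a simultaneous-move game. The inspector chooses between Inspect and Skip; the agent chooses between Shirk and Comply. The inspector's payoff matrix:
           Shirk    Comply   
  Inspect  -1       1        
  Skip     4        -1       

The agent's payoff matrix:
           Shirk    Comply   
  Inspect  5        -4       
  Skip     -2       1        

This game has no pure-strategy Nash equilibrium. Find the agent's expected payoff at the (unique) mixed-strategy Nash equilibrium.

In a mixed equilibrium the agent is indifferent between Shirk and Comply; this condition fixes p.
  the agent's payoff to Shirk: p·5 + (1−p)·(-2) = 7p - 2
  the agent's payoff to Comply: p·(-4) + (1−p)·1 = -5p + 1
  7p - 2 = -5p + 1  ⇒  12p = 3  ⇒  p = 1/4.
At equilibrium the agent is indifferent across columns, so the agent's payoff equals the payoff from Shirk: (1/4)·5 + (3/4)·(-2) = -1/4.

-1/4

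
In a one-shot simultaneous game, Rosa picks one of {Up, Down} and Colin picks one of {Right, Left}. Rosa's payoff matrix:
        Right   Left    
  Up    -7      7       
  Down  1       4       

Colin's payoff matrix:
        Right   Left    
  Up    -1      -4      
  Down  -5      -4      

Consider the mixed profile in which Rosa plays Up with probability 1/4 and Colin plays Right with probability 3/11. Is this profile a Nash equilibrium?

Yes

Check Colin's indifference given Rosa's mix p = 1/4:
  payoff from Right = -4; payoff from Left = -4 — equal.
Check Rosa's indifference given Colin's mix q = 3/11:
  payoff from Up = 35/11; payoff from Down = 35/11 — equal.
Both players are indifferent, so neither can profitably deviate.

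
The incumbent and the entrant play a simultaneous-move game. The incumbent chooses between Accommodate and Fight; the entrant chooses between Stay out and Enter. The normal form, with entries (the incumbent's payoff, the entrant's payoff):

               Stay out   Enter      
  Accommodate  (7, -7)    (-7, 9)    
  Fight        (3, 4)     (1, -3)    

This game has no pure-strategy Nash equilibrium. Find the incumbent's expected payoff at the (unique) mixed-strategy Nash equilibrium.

The incumbent's indifference between Accommodate and Fight determines the entrant's mixing probability q:
  the incumbent's payoff to Accommodate: q·7 + (1−q)·(-7) = 14q - 7
  the incumbent's payoff to Fight: q·3 + (1−q)·1 = 2q + 1
  14q - 7 = 2q + 1  ⇒  12q = 8  ⇒  q = 2/3.
At equilibrium the incumbent is indifferent across rows, so the incumbent's payoff equals the payoff from Accommodate: (2/3)·7 + (1/3)·(-7) = 7/3.

7/3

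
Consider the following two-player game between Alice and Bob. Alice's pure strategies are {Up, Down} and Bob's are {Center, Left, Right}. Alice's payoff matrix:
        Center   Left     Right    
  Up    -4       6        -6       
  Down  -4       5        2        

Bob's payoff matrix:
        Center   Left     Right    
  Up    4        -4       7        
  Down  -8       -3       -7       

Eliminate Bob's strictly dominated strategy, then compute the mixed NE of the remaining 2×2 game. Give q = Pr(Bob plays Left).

Bob's strategy Center is strictly dominated by Right: 7 > 4 and -7 > -8. Eliminate Center.
In a mixed equilibrium Alice is indifferent between Up and Down; this condition fixes q.
  Alice's expected payoff from Up: q·6 + (1−q)·(-6) = 12q - 6
  Alice's expected payoff from Down: q·5 + (1−q)·2 = 3q + 2
  12q - 6 = 3q + 2  ⇒  9q = 8  ⇒  q = 8/9.

q = 8/9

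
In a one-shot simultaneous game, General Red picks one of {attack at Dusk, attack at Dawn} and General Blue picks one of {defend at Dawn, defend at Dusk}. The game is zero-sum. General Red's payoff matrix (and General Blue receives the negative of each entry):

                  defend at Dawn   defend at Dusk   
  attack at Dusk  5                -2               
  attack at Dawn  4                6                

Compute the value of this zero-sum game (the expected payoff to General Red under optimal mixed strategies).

v = 38/9

For General Red to be willing to mix, General Red must be indifferent between attack at Dusk and attack at Dawn, which pins down General Blue's mix.
  General Red's expected payoff from attack at Dusk: q·5 + (1−q)·(-2) = 7q - 2
  General Red's expected payoff from attack at Dawn: q·4 + (1−q)·6 = -2q + 6
  7q - 2 = -2q + 6  ⇒  9q = 8  ⇒  q = 8/9.
The value is General Red's expected payoff against this mix (using attack at Dusk): (8/9)·5 + (1/9)·(-2) = 38/9.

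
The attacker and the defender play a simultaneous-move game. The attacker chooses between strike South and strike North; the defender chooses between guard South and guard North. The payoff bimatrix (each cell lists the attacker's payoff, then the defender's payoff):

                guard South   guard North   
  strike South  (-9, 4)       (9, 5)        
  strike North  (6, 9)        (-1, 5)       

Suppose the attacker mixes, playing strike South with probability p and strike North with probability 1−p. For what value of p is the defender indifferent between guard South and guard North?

In a mixed equilibrium the defender is indifferent between guard South and guard North; this condition fixes p.
  the defender's payoff to guard South: p·4 + (1−p)·9 = -5p + 9
  the defender's payoff to guard North: p·5 + (1−p)·5 = 5
  -5p + 9 = 5  ⇒  -5p = -4  ⇒  p = 4/5.

p = 4/5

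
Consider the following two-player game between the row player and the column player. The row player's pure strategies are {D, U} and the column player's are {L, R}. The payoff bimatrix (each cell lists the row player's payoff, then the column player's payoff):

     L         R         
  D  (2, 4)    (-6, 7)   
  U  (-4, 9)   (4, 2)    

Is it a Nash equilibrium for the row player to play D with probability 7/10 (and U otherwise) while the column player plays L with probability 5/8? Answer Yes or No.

Check the column player's indifference given the row player's mix p = 7/10:
  payoff from L = 11/2; payoff from R = 11/2 — equal.
Check the row player's indifference given the column player's mix q = 5/8:
  payoff from D = -1; payoff from U = -1 — equal.
Both players are indifferent, so neither can profitably deviate.

Yes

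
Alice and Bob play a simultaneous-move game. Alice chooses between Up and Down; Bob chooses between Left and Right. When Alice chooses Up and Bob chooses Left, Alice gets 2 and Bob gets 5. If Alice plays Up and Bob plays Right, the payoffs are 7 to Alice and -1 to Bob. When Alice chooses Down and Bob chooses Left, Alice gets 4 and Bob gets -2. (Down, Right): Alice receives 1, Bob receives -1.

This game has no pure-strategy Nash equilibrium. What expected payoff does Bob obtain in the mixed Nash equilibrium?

-1

For Bob to be willing to mix, Bob must be indifferent between Left and Right, which pins down Alice's mix.
  Bob's payoff from Left: p·5 + (1−p)·(-2) = 7p - 2
  Bob's payoff from Right: p·(-1) + (1−p)·(-1) = -1
  7p - 2 = -1  ⇒  7p = 1  ⇒  p = 1/7.
At equilibrium Bob is indifferent across columns, so Bob's payoff equals the payoff from Left: (1/7)·5 + (6/7)·(-2) = -1.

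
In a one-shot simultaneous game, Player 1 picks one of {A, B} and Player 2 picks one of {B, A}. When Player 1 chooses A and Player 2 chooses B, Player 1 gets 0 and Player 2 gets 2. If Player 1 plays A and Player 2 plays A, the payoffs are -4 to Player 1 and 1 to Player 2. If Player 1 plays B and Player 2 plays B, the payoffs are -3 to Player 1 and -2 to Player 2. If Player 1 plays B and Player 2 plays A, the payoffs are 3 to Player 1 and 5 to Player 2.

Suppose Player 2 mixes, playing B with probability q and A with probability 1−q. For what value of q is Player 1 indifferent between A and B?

Player 1's indifference between A and B determines Player 2's mixing probability q:
  Player 1's payoff to A: q·0 + (1−q)·(-4) = 4q - 4
  Player 1's payoff to B: q·(-3) + (1−q)·3 = -6q + 3
  4q - 4 = -6q + 3  ⇒  10q = 7  ⇒  q = 7/10.

q = 7/10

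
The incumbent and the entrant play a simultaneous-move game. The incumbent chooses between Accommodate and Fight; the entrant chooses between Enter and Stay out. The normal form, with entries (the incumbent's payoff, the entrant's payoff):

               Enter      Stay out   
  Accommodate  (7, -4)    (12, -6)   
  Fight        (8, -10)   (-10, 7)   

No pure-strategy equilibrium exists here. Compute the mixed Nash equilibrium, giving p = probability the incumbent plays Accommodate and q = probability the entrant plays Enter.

p = 17/19, q = 22/23

The entrant's indifference between Enter and Stay out determines the incumbent's mixing probability p:
  the entrant's expected payoff from Enter: p·(-4) + (1−p)·(-10) = 6p - 10
  the entrant's expected payoff from Stay out: p·(-6) + (1−p)·7 = -13p + 7
  6p - 10 = -13p + 7  ⇒  19p = 17  ⇒  p = 17/19.
Set the incumbent's expected payoff from Accommodate equal to that from Fight:
  the incumbent's payoff to Accommodate: q·7 + (1−q)·12 = -5q + 12
  the incumbent's payoff to Fight: q·8 + (1−q)·(-10) = 18q - 10
  -5q + 12 = 18q - 10  ⇒  -23q = -22  ⇒  q = 22/23.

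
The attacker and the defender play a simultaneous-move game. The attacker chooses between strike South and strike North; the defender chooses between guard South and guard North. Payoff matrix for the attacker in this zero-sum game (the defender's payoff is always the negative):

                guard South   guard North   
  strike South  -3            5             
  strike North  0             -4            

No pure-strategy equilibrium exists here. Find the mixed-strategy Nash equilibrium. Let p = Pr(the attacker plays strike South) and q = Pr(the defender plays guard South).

p = 1/3, q = 3/4

The defender's indifference between guard South and guard North determines the attacker's mixing probability p:
  the defender's expected payoff from guard South: p·3 + (1−p)·0 = 3p
  the defender's expected payoff from guard North: p·(-5) + (1−p)·4 = -9p + 4
  3p = -9p + 4  ⇒  12p = 4  ⇒  p = 1/3.
The defender's mix must leave the attacker indifferent between strike South and strike North.
  the attacker's payoff from strike South: q·(-3) + (1−q)·5 = -8q + 5
  the attacker's payoff from strike North: q·0 + (1−q)·(-4) = 4q - 4
  -8q + 5 = 4q - 4  ⇒  -12q = -9  ⇒  q = 3/4.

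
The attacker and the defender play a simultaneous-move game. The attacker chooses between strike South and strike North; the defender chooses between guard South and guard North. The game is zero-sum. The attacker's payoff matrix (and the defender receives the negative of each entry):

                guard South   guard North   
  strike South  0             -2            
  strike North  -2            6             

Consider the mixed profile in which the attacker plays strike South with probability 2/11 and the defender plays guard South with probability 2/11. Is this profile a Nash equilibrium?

Given the attacker's mix p = 2/11, the defender's payoff from guard South is 18/11 but from guard North is -50/11. The defender strictly prefers guard South, so the defender would not mix.
So the proposed profile is not a Nash equilibrium.

No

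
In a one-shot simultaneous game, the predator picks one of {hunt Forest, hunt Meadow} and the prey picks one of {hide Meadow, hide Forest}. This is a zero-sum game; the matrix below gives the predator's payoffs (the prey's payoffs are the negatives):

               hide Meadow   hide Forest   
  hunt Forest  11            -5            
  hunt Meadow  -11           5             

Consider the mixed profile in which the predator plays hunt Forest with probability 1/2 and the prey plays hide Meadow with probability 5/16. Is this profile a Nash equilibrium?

Yes

Check the prey's indifference given the predator's mix p = 1/2:
  payoff from hide Meadow = 0; payoff from hide Forest = 0 — equal.
Check the predator's indifference given the prey's mix q = 5/16:
  payoff from hunt Forest = 0; payoff from hunt Meadow = 0 — equal.
Both players are indifferent, so neither can profitably deviate.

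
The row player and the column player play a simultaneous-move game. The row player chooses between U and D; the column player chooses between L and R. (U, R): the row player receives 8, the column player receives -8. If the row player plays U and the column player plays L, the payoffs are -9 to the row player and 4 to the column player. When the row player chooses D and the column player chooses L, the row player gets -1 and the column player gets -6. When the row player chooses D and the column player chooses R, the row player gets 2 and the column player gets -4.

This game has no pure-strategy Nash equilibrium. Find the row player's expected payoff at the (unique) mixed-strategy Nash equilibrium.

5/7

The column player's mix must leave the row player indifferent between U and D.
  the row player's payoff to U: q·(-9) + (1−q)·8 = -17q + 8
  the row player's payoff to D: q·(-1) + (1−q)·2 = -3q + 2
  -17q + 8 = -3q + 2  ⇒  -14q = -6  ⇒  q = 3/7.
At equilibrium the row player is indifferent across rows, so the row player's payoff equals the payoff from U: (3/7)·(-9) + (4/7)·8 = 5/7.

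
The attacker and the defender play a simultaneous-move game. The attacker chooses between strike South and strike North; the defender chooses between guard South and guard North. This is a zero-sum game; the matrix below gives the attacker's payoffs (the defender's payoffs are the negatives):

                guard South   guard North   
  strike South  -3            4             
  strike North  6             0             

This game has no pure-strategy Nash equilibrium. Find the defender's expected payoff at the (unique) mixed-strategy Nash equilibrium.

In a mixed equilibrium the defender is indifferent between guard South and guard North; this condition fixes p.
  the defender's payoff to guard South: p·3 + (1−p)·(-6) = 9p - 6
  the defender's payoff to guard North: p·(-4) + (1−p)·0 = -4p
  9p - 6 = -4p  ⇒  13p = 6  ⇒  p = 6/13.
At equilibrium the defender is indifferent across columns, so the defender's payoff equals the payoff from guard South: (6/13)·3 + (7/13)·(-6) = -24/13.

-24/13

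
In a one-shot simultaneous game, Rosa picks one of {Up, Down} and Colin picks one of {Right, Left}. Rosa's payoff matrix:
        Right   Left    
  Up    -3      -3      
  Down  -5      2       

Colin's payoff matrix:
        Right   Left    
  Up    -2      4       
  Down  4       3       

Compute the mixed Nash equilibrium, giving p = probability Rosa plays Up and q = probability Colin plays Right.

p = 1/7, q = 5/7

In a mixed equilibrium Colin is indifferent between Right and Left; this condition fixes p.
  Colin's payoff from Right: p·(-2) + (1−p)·4 = -6p + 4
  Colin's payoff from Left: p·4 + (1−p)·3 = p + 3
  -6p + 4 = p + 3  ⇒  -7p = -1  ⇒  p = 1/7.
For Rosa to be willing to mix, Rosa must be indifferent between Up and Down, which pins down Colin's mix.
  Rosa's expected payoff from Up: q·(-3) + (1−q)·(-3) = -3
  Rosa's expected payoff from Down: q·(-5) + (1−q)·2 = -7q + 2
  -3 = -7q + 2  ⇒  7q = 5  ⇒  q = 5/7.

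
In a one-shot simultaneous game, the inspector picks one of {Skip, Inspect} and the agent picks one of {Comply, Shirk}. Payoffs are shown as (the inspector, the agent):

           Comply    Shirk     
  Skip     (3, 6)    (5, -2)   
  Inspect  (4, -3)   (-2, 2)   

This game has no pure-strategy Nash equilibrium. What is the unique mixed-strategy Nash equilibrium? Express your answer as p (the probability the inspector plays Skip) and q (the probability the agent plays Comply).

In a mixed equilibrium the agent is indifferent between Comply and Shirk; this condition fixes p.
  the agent's expected payoff from Comply: p·6 + (1−p)·(-3) = 9p - 3
  the agent's expected payoff from Shirk: p·(-2) + (1−p)·2 = -4p + 2
  9p - 3 = -4p + 2  ⇒  13p = 5  ⇒  p = 5/13.
For the inspector to be willing to mix, the inspector must be indifferent between Skip and Inspect, which pins down the agent's mix.
  the inspector's payoff from Skip: q·3 + (1−q)·5 = -2q + 5
  the inspector's payoff from Inspect: q·4 + (1−q)·(-2) = 6q - 2
  -2q + 5 = 6q - 2  ⇒  -8q = -7  ⇒  q = 7/8.

p = 5/13, q = 7/8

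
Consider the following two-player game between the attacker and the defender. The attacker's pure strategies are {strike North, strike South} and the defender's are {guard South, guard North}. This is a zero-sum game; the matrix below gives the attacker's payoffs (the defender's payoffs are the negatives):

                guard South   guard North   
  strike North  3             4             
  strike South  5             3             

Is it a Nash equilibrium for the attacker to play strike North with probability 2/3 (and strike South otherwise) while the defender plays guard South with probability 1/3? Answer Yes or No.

Yes

Check the defender's indifference given the attacker's mix p = 2/3:
  payoff from guard South = -11/3; payoff from guard North = -11/3 — equal.
Check the attacker's indifference given the defender's mix q = 1/3:
  payoff from strike North = 11/3; payoff from strike South = 11/3 — equal.
Both players are indifferent, so neither can profitably deviate.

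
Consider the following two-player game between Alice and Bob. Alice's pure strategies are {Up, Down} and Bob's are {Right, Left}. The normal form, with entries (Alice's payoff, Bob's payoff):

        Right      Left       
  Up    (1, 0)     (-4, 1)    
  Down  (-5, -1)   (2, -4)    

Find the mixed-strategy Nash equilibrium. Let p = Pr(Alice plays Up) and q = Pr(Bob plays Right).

p = 3/4, q = 1/2

Alice's mix must leave Bob indifferent between Right and Left.
  Bob's payoff to Right: p·0 + (1−p)·(-1) = p - 1
  Bob's payoff to Left: p·1 + (1−p)·(-4) = 5p - 4
  p - 1 = 5p - 4  ⇒  -4p = -3  ⇒  p = 3/4.
Bob's mix must leave Alice indifferent between Up and Down.
  Alice's payoff from Up: q·1 + (1−q)·(-4) = 5q - 4
  Alice's payoff from Down: q·(-5) + (1−q)·2 = -7q + 2
  5q - 4 = -7q + 2  ⇒  12q = 6  ⇒  q = 1/2.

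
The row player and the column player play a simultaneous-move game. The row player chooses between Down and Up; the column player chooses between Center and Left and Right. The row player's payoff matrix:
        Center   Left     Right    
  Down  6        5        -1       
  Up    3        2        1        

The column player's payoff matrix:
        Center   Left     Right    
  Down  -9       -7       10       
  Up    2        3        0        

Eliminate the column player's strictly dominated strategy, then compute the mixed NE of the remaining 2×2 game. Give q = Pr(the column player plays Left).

q = 2/5

The column player's strategy Center is strictly dominated by Left: -7 > -9 and 3 > 2. Eliminate Center.
The column player's mix must leave the row player indifferent between Down and Up.
  the row player's payoff from Down: q·5 + (1−q)·(-1) = 6q - 1
  the row player's payoff from Up: q·2 + (1−q)·1 = q + 1
  6q - 1 = q + 1  ⇒  5q = 2  ⇒  q = 2/5.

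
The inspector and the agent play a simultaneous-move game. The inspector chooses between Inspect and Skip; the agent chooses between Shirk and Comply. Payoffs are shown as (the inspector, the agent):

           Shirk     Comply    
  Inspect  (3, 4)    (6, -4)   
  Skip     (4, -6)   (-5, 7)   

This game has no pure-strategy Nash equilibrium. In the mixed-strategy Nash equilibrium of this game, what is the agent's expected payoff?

4/21

In a mixed equilibrium the agent is indifferent between Shirk and Comply; this condition fixes p.
  the agent's payoff to Shirk: p·4 + (1−p)·(-6) = 10p - 6
  the agent's payoff to Comply: p·(-4) + (1−p)·7 = -11p + 7
  10p - 6 = -11p + 7  ⇒  21p = 13  ⇒  p = 13/21.
At equilibrium the agent is indifferent across columns, so the agent's payoff equals the payoff from Shirk: (13/21)·4 + (8/21)·(-6) = 4/21.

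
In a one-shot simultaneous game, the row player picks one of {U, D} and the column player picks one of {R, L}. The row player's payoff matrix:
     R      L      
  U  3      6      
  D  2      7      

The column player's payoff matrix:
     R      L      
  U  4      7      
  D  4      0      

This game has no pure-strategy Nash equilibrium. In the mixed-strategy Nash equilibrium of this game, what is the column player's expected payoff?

4

For the column player to be willing to mix, the column player must be indifferent between R and L, which pins down the row player's mix.
  the column player's payoff from R: p·4 + (1−p)·4 = 4
  the column player's payoff from L: p·7 + (1−p)·0 = 7p
  4 = 7p  ⇒  -7p = -4  ⇒  p = 4/7.
At equilibrium the column player is indifferent across columns, so the column player's payoff equals the payoff from R: (4/7)·4 + (3/7)·4 = 4.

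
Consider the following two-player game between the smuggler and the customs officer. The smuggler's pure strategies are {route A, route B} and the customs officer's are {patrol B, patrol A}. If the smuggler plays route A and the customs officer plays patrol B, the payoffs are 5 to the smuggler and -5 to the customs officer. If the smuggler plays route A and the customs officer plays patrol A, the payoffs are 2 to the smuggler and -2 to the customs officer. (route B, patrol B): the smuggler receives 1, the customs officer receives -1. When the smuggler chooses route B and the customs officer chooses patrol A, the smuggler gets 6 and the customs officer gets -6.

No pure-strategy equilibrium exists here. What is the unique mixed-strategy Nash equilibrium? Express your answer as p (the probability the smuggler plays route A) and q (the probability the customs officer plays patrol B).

The smuggler's mix must leave the customs officer indifferent between patrol B and patrol A.
  the customs officer's expected payoff from patrol B: p·(-5) + (1−p)·(-1) = -4p - 1
  the customs officer's expected payoff from patrol A: p·(-2) + (1−p)·(-6) = 4p - 6
  -4p - 1 = 4p - 6  ⇒  -8p = -5  ⇒  p = 5/8.
Set the smuggler's expected payoff from route A equal to that from route B:
  the smuggler's payoff from route A: q·5 + (1−q)·2 = 3q + 2
  the smuggler's payoff from route B: q·1 + (1−q)·6 = -5q + 6
  3q + 2 = -5q + 6  ⇒  8q = 4  ⇒  q = 1/2.

p = 5/8, q = 1/2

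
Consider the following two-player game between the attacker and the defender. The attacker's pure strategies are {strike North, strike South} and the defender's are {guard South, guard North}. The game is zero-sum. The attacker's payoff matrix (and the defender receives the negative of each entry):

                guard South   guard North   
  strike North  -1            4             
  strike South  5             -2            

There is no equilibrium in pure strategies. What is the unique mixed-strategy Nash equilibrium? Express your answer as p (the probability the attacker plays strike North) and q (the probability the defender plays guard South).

p = 7/12, q = 1/2

The attacker's mix must leave the defender indifferent between guard South and guard North.
  the defender's expected payoff from guard South: p·1 + (1−p)·(-5) = 6p - 5
  the defender's expected payoff from guard North: p·(-4) + (1−p)·2 = -6p + 2
  6p - 5 = -6p + 2  ⇒  12p = 7  ⇒  p = 7/12.
For the attacker to be willing to mix, the attacker must be indifferent between strike North and strike South, which pins down the defender's mix.
  the attacker's expected payoff from strike North: q·(-1) + (1−q)·4 = -5q + 4
  the attacker's expected payoff from strike South: q·5 + (1−q)·(-2) = 7q - 2
  -5q + 4 = 7q - 2  ⇒  -12q = -6  ⇒  q = 1/2.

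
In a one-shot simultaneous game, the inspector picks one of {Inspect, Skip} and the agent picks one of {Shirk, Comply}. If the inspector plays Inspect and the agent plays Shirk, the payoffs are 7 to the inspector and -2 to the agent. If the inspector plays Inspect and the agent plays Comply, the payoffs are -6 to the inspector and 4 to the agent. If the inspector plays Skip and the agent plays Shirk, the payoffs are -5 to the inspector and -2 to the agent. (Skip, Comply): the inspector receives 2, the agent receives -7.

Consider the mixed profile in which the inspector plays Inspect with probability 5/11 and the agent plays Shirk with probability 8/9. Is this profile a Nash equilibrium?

Given the agent's mix q = 8/9, the inspector's payoff from Inspect is 50/9 but from Skip is -38/9. The inspector strictly prefers Inspect, so the inspector would not mix.
So the proposed profile is not a Nash equilibrium.

No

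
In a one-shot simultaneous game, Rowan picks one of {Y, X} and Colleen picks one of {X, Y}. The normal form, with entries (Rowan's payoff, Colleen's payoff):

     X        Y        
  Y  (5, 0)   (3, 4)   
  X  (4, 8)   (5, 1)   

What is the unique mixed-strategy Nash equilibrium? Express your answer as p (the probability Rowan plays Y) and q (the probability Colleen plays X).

Set Colleen's expected payoff from X equal to that from Y:
  Colleen's payoff from X: p·0 + (1−p)·8 = -8p + 8
  Colleen's payoff from Y: p·4 + (1−p)·1 = 3p + 1
  -8p + 8 = 3p + 1  ⇒  -11p = -7  ⇒  p = 7/11.
In a mixed equilibrium Rowan is indifferent between Y and X; this condition fixes q.
  Rowan's payoff from Y: q·5 + (1−q)·3 = 2q + 3
  Rowan's payoff from X: q·4 + (1−q)·5 = -q + 5
  2q + 3 = -q + 5  ⇒  3q = 2  ⇒  q = 2/3.

p = 7/11, q = 2/3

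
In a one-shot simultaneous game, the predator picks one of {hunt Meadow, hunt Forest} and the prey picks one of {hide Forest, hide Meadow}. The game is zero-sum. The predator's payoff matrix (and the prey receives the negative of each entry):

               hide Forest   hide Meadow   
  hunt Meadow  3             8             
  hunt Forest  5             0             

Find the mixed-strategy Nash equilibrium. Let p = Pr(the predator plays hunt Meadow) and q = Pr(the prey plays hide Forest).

In a mixed equilibrium the prey is indifferent between hide Forest and hide Meadow; this condition fixes p.
  the prey's payoff from hide Forest: p·(-3) + (1−p)·(-5) = 2p - 5
  the prey's payoff from hide Meadow: p·(-8) + (1−p)·0 = -8p
  2p - 5 = -8p  ⇒  10p = 5  ⇒  p = 1/2.
The prey's mix must leave the predator indifferent between hunt Meadow and hunt Forest.
  the predator's payoff from hunt Meadow: q·3 + (1−q)·8 = -5q + 8
  the predator's payoff from hunt Forest: q·5 + (1−q)·0 = 5q
  -5q + 8 = 5q  ⇒  -10q = -8  ⇒  q = 4/5.

p = 1/2, q = 4/5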